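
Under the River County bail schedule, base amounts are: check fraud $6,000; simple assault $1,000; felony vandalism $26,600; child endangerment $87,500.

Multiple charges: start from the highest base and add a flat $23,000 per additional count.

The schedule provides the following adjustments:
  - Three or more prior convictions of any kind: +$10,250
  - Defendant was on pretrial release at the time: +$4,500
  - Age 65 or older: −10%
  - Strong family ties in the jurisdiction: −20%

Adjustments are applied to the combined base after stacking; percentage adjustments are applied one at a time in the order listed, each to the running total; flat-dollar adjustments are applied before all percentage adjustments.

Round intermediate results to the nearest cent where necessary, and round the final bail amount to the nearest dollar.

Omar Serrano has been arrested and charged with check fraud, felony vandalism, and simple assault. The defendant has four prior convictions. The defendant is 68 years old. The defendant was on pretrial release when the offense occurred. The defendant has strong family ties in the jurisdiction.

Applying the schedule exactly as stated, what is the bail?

$62,892

Base amounts from the schedule: check fraud $6,000; felony vandalism $26,600; simple assault $1,000.
Stacking rule: highest base plus $23,000 per additional charge. Highest is felony vandalism at $26,600; 2 additional charges → +$46,000. Combined base = $72,600.
Three or more prior convictions of any kind (+$10,250 flat): $72,600 + $10,250 = $82,850.
Defendant was on pretrial release at the time (+$4,500 flat): $82,850 + $4,500 = $87,350.
Age 65 or older (−10%): $87,350 × 0.9 = $78,615.
Strong family ties in the jurisdiction (−20%): $78,615 × 0.8 = $62,892.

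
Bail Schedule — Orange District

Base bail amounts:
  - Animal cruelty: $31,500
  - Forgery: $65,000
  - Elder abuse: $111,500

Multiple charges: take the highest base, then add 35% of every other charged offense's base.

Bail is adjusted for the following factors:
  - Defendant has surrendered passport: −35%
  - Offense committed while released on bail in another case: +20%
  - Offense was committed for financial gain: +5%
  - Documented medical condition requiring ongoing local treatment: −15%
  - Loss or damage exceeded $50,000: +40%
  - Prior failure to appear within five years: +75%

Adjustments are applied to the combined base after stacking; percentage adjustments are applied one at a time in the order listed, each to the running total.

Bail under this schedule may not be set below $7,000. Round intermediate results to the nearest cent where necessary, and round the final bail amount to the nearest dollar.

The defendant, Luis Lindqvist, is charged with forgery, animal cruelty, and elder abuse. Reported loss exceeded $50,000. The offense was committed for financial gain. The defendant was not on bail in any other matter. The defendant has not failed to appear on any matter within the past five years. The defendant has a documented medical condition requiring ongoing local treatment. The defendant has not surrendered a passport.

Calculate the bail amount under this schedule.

Base amounts from the schedule: forgery $65,000; animal cruelty $31,500; elder abuse $111,500.
Stacking rule: highest base plus 35% of each additional charge. Highest is elder abuse at $111,500. Additional: $65,000 × 35% = $22,750; $31,500 × 35% = $11,025. Combined base = $111,500 + $33,775 = $145,275.
Offense was committed for financial gain (+5%): $145,275 × 1.05 = $152,538.75.
Documented medical condition requiring ongoing local treatment (−15%): $152,538.75 × 0.85 = $129,657.94.
Loss or damage exceeded $50,000 (+40%): $129,657.94 × 1.4 = $181,521.12.
$181,521.12 is at or above the $7,000 minimum.
Rounded to the nearest dollar: $181,521.

$181,521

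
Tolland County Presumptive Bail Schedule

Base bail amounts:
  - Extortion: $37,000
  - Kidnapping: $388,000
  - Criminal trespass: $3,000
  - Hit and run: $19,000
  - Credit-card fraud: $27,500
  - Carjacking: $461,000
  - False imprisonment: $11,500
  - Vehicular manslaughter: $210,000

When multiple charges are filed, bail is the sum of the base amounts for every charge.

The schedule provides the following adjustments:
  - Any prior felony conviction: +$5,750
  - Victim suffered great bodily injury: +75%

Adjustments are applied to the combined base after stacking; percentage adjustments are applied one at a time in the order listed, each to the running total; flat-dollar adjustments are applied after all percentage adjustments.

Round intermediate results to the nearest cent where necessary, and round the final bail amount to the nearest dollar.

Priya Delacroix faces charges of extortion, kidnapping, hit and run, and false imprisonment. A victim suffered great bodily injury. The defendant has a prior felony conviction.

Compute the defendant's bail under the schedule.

Base amounts from the schedule: extortion $37,000; kidnapping $388,000; hit and run $19,000; false imprisonment $11,500.
Stacking rule: sum of all bases. $37,000 + $388,000 + $19,000 + $11,500 = $455,500.
Victim suffered great bodily injury (+75%): $455,500 × 1.75 = $797,125.
Any prior felony conviction (+$5,750 flat): $797,125 + $5,750 = $802,875.

$802,875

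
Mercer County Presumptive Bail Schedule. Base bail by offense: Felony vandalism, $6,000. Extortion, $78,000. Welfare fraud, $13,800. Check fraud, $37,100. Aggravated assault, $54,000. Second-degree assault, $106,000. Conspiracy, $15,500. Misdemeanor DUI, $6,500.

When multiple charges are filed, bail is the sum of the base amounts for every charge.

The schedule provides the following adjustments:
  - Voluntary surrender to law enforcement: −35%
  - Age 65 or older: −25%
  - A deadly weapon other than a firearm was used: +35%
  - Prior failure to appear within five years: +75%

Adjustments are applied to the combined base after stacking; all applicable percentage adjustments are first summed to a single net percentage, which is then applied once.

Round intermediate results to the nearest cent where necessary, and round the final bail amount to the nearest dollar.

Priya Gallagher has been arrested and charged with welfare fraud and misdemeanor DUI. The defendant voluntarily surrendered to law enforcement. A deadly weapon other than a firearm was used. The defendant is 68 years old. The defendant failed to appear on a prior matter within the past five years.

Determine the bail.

Base amounts from the schedule: welfare fraud $13,800; misdemeanor DUI $6,500.
Stacking rule: sum of all bases. $13,800 + $6,500 = $20,300.
Net percentage adjustment: −35% −25% +35% +75% = +50%. $20,300 × 1.5 = $30,450.

$30,450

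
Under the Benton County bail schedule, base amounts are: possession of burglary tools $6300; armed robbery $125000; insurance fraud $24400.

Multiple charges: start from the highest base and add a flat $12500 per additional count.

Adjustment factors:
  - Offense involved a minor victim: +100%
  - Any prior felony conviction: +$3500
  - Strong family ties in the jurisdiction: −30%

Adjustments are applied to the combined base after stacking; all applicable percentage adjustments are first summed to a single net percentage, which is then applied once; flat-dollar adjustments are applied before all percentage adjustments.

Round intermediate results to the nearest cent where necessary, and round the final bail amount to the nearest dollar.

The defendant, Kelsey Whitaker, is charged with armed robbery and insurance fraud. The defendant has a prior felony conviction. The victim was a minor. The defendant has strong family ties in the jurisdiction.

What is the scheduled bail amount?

Base amounts from the schedule: armed robbery $125000; insurance fraud $24400.
Stacking rule: highest base plus $12500 per additional charge. Highest is armed robbery at $125000; 1 additional charge → +$12500. Combined base = $137500.
Any prior felony conviction (+$3500 flat): $137500 + $3500 = $141000.
Net percentage adjustment: +100% −30% = +70%. $141000 × 1.7 = $239700.

$239700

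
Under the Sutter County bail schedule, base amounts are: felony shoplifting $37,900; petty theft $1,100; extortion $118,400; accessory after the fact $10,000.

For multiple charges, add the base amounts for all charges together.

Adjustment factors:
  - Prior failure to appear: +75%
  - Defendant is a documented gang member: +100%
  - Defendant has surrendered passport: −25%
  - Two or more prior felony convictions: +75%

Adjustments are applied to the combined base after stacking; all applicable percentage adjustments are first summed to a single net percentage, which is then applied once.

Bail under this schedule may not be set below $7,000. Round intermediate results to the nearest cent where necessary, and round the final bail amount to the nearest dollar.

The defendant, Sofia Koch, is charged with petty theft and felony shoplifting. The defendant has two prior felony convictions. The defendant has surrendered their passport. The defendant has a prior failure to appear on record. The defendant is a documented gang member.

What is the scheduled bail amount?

Base amounts from the schedule: petty theft $1,100; felony shoplifting $37,900.
Stacking rule: sum of all bases. $1,100 + $37,900 = $39,000.
Net percentage adjustment: +75% +100% −25% +75% = +225%. $39,000 × 3.25 = $126,750.
$126,750 is at or above the $7,000 minimum.

$126,750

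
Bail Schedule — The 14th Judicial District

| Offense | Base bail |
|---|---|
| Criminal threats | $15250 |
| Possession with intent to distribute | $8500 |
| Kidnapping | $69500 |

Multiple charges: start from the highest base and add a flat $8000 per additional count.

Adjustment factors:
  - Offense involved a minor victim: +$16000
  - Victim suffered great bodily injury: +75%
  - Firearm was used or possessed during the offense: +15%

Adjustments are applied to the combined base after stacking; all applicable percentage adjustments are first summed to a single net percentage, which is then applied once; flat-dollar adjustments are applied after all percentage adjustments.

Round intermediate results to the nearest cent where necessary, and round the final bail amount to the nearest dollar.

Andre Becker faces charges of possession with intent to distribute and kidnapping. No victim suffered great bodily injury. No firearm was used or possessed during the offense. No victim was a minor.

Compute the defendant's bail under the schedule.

$77500

Base amounts from the schedule: possession with intent to distribute $8500; kidnapping $69500.
Stacking rule: highest base plus $8000 per additional charge. Highest is kidnapping at $69500; 1 additional charge → +$8000. Combined base = $77500.
No adjustment factors apply to this defendant.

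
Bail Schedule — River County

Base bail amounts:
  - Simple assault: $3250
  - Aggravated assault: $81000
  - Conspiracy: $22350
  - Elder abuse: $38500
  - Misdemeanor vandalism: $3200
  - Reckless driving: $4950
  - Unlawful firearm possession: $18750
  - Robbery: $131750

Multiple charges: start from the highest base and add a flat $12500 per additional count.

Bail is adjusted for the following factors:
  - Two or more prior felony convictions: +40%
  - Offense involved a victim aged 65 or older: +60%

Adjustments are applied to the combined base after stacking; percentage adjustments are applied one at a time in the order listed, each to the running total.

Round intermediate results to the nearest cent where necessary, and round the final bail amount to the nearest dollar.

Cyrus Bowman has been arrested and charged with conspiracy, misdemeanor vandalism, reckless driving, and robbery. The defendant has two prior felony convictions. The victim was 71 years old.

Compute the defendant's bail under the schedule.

Base amounts from the schedule: conspiracy $22350; misdemeanor vandalism $3200; reckless driving $4950; robbery $131750.
Stacking rule: highest base plus $12500 per additional charge. Highest is robbery at $131750; 3 additional charges → +$37500. Combined base = $169250.
Two or more prior felony convictions (+40%): $169250 × 1.4 = $236950.
Offense involved a victim aged 65 or older (+60%): $236950 × 1.6 = $379120.

$379120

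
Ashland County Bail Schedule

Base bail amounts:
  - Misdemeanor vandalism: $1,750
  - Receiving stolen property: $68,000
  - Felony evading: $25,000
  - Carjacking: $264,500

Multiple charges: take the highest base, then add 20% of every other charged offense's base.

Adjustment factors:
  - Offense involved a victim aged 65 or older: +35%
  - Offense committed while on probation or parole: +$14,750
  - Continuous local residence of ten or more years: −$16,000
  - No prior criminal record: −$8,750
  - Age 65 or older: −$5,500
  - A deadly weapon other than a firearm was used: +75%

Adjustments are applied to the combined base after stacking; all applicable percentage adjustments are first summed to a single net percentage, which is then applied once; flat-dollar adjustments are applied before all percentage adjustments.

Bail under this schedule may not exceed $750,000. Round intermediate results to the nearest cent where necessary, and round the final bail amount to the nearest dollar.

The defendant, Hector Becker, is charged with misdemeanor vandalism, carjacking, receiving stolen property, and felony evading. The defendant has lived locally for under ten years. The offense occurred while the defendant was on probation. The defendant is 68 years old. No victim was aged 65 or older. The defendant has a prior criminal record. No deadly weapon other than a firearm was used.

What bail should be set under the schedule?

Base amounts from the schedule: misdemeanor vandalism $1,750; carjacking $264,500; receiving stolen property $68,000; felony evading $25,000.
Stacking rule: highest base plus 20% of each additional charge. Highest is carjacking at $264,500. Additional: $1,750 × 20% = $350; $68,000 × 20% = $13,600; $25,000 × 20% = $5,000. Combined base = $264,500 + $18,950 = $283,450.
Offense committed while on probation or parole (+$14,750 flat): $283,450 + $14,750 = $298,200.
Age 65 or older (−$5,500 flat): $298,200 − $5,500 = $292,700.
$292,700 is within the $750,000 maximum.

$292,700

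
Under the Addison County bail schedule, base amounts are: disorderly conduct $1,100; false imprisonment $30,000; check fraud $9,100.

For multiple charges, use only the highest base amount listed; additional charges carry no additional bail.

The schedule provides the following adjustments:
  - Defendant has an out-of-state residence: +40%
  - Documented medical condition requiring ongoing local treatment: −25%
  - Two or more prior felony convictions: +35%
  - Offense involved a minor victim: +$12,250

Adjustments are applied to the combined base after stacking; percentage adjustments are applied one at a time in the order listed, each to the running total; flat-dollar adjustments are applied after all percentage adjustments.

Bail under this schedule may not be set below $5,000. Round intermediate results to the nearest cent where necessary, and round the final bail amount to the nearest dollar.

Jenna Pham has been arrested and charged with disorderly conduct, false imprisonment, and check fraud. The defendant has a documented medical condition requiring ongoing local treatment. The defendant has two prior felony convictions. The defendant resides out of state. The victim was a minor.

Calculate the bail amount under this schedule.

Base amounts from the schedule: disorderly conduct $1,100; false imprisonment $30,000; check fraud $9,100.
Stacking rule: use the highest base only. Highest is false imprisonment at $30,000. Combined base = $30,000.
Defendant has an out-of-state residence (+40%): $30,000 × 1.4 = $42,000.
Documented medical condition requiring ongoing local treatment (−25%): $42,000 × 0.75 = $31,500.
Two or more prior felony convictions (+35%): $31,500 × 1.35 = $42,525.
Offense involved a minor victim (+$12,250 flat): $42,525 + $12,250 = $54,775.
$54,775 is at or above the $5,000 minimum.

$54,775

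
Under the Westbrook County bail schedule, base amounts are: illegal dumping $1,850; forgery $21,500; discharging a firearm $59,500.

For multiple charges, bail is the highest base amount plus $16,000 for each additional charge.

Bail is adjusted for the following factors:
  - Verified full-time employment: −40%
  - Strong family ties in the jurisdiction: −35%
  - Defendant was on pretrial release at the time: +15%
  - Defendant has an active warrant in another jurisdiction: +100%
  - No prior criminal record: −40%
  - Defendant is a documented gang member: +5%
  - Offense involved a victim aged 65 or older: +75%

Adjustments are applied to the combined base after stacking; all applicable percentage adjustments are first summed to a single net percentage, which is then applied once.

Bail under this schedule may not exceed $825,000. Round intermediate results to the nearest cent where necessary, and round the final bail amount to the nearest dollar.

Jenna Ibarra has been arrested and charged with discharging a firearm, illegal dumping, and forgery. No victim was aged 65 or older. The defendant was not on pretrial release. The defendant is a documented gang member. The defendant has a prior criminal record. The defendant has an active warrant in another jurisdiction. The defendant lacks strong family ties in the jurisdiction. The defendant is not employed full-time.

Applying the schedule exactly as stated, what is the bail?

$187,575

Base amounts from the schedule: discharging a firearm $59,500; illegal dumping $1,850; forgery $21,500.
Stacking rule: highest base plus $16,000 per additional charge. Highest is discharging a firearm at $59,500; 2 additional charges → +$32,000. Combined base = $91,500.
Net percentage adjustment: +100% +5% = +105%. $91,500 × 2.05 = $187,575.
$187,575 is within the $825,000 maximum.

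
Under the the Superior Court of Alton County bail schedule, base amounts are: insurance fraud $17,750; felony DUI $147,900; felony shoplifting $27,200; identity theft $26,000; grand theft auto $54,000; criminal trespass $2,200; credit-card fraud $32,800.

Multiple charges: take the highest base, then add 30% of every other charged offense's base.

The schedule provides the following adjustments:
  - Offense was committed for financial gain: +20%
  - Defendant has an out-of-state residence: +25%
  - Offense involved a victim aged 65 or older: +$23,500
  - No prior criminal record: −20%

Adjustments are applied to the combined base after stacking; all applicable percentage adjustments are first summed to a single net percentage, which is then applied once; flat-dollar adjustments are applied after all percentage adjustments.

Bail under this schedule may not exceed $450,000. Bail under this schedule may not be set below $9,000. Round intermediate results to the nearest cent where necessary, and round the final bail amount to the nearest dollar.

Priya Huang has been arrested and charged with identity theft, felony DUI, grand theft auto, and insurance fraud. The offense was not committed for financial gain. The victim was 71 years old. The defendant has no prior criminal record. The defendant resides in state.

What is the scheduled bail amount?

$165,280

Base amounts from the schedule: identity theft $26,000; felony DUI $147,900; grand theft auto $54,000; insurance fraud $17,750.
Stacking rule: highest base plus 30% of each additional charge. Highest is felony DUI at $147,900. Additional: $26,000 × 30% = $7,800; $54,000 × 30% = $16,200; $17,750 × 30% = $5,325. Combined base = $147,900 + $29,325 = $177,225.
No prior criminal record (−20%): $177,225 × 0.8 = $141,780.
Offense involved a victim aged 65 or older (+$23,500 flat): $141,780 + $23,500 = $165,280.
$165,280 is within the $450,000 maximum.
$165,280 is at or above the $9,000 minimum.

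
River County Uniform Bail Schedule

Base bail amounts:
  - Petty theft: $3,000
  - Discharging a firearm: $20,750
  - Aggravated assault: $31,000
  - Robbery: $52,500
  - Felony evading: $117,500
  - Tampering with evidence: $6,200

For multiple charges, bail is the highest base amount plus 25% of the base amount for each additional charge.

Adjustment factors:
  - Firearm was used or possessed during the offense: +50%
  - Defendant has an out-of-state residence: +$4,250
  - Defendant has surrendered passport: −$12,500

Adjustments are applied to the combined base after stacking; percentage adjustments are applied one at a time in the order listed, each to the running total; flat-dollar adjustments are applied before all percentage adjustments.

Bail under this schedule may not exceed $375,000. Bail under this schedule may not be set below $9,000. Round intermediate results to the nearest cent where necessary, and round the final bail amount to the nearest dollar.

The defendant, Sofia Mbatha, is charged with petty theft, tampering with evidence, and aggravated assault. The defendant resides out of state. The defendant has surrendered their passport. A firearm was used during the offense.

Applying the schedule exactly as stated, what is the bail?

$37,575

Base amounts from the schedule: petty theft $3,000; tampering with evidence $6,200; aggravated assault $31,000.
Stacking rule: highest base plus 25% of each additional charge. Highest is aggravated assault at $31,000. Additional: $3,000 × 25% = $750; $6,200 × 25% = $1,550. Combined base = $31,000 + $2,300 = $33,300.
Defendant has an out-of-state residence (+$4,250 flat): $33,300 + $4,250 = $37,550.
Defendant has surrendered passport (−$12,500 flat): $37,550 − $12,500 = $25,050.
Firearm was used or possessed during the offense (+50%): $25,050 × 1.5 = $37,575.
$37,575 is within the $375,000 maximum.
$37,575 is at or above the $9,000 minimum.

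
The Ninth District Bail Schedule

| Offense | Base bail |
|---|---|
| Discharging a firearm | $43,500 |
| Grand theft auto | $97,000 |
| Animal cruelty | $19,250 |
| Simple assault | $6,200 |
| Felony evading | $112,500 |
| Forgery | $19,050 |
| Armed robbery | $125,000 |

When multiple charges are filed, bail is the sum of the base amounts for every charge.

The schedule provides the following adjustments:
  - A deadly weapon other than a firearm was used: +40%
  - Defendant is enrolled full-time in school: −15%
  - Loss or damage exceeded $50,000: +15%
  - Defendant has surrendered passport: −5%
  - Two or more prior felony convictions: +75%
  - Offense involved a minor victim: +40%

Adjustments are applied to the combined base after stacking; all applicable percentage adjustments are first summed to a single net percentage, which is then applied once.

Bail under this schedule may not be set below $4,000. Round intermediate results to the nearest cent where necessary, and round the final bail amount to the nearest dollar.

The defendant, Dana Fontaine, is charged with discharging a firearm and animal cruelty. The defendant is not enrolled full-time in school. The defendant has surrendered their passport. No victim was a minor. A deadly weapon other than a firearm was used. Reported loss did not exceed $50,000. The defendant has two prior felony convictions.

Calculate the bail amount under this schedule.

$131,775

Base amounts from the schedule: discharging a firearm $43,500; animal cruelty $19,250.
Stacking rule: sum of all bases. $43,500 + $19,250 = $62,750.
Net percentage adjustment: +40% −5% +75% = +110%. $62,750 × 2.1 = $131,775.
$131,775 is at or above the $4,000 minimum.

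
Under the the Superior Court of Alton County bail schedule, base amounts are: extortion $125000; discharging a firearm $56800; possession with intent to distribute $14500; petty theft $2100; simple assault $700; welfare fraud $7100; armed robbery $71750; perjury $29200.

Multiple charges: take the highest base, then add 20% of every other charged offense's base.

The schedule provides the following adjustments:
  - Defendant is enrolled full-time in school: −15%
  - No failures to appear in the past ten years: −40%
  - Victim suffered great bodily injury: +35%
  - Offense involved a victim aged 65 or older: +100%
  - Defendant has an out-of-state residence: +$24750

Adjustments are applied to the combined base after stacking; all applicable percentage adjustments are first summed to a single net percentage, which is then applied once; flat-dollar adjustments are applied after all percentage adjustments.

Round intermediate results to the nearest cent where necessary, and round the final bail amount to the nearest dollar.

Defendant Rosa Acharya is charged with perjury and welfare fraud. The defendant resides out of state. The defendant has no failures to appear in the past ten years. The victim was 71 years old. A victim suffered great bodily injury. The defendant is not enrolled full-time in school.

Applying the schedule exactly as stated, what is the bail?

Base amounts from the schedule: perjury $29200; welfare fraud $7100.
Stacking rule: highest base plus 20% of each additional charge. Highest is perjury at $29200. Additional: $7100 × 20% = $1420. Combined base = $29200 + $1420 = $30620.
Net percentage adjustment: −40% +35% +100% = +95%. $30620 × 1.95 = $59709.
Defendant has an out-of-state residence (+$24750 flat): $59709 + $24750 = $84459.

$84459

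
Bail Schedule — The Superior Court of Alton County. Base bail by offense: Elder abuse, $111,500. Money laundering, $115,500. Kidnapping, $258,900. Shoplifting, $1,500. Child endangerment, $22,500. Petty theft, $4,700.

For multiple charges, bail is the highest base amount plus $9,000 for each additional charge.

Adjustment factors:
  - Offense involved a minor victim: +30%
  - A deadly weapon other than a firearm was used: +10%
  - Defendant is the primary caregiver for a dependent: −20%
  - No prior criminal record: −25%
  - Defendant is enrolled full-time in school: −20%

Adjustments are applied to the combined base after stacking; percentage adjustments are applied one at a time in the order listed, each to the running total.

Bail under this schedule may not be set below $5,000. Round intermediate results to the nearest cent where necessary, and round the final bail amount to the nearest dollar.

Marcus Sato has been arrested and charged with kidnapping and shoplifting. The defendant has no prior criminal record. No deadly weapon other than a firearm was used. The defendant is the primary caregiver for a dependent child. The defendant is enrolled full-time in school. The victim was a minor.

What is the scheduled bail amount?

$167,170

Base amounts from the schedule: kidnapping $258,900; shoplifting $1,500.
Stacking rule: highest base plus $9,000 per additional charge. Highest is kidnapping at $258,900; 1 additional charge → +$9,000. Combined base = $267,900.
Offense involved a minor victim (+30%): $267,900 × 1.3 = $348,270.
Defendant is the primary caregiver for a dependent (−20%): $348,270 × 0.8 = $278,616.
No prior criminal record (−25%): $278,616 × 0.75 = $208,962.
Defendant is enrolled full-time in school (−20%): $208,962 × 0.8 = $167,169.60.
$167,169.60 is at or above the $5,000 minimum.
Rounded to the nearest dollar: $167,170.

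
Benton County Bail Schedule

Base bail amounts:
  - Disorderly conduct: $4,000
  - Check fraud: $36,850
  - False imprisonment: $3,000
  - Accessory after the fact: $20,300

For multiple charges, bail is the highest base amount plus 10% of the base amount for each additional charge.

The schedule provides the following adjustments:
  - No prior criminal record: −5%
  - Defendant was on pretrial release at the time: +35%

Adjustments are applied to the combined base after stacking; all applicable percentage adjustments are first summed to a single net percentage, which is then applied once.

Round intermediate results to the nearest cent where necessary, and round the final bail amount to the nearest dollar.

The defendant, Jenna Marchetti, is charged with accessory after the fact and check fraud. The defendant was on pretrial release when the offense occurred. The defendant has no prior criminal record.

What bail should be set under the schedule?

Base amounts from the schedule: accessory after the fact $20,300; check fraud $36,850.
Stacking rule: highest base plus 10% of each additional charge. Highest is check fraud at $36,850. Additional: $20,300 × 10% = $2,030. Combined base = $36,850 + $2,030 = $38,880.
Net percentage adjustment: −5% +35% = +30%. $38,880 × 1.3 = $50,544.

$50,544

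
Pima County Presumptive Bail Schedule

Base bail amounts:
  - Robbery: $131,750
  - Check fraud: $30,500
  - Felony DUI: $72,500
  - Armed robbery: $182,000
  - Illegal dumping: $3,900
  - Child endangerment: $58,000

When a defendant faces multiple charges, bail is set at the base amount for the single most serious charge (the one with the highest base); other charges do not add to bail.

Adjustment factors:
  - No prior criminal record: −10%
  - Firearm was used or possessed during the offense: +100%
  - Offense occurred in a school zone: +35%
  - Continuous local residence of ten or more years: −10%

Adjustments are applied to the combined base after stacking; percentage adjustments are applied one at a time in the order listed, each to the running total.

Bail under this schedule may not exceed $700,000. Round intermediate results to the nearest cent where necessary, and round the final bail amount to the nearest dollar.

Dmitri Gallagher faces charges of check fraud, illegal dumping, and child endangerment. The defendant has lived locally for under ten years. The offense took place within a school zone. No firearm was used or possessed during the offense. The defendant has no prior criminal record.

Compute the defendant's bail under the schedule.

$70,470

Base amounts from the schedule: check fraud $30,500; illegal dumping $3,900; child endangerment $58,000.
Stacking rule: use the highest base only. Highest is child endangerment at $58,000. Combined base = $58,000.
No prior criminal record (−10%): $58,000 × 0.9 = $52,200.
Offense occurred in a school zone (+35%): $52,200 × 1.35 = $70,470.
$70,470 is within the $700,000 maximum.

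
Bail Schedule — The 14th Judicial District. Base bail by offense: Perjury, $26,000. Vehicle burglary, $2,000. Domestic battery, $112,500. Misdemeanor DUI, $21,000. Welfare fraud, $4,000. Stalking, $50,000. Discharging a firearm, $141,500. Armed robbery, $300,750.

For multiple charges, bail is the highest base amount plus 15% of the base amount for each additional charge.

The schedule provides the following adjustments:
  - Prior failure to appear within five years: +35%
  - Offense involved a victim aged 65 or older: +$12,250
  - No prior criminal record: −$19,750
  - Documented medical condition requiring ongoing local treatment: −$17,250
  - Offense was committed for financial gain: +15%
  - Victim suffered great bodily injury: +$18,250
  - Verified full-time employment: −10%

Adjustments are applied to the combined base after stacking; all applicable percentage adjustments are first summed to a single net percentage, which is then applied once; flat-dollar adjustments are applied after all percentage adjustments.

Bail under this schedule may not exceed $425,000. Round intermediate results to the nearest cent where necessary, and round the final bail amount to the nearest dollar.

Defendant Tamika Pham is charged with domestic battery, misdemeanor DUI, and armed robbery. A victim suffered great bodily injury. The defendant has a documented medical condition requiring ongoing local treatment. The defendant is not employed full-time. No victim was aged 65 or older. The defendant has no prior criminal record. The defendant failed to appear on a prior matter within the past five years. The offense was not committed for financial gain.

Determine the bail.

$414,296

Base amounts from the schedule: domestic battery $112,500; misdemeanor DUI $21,000; armed robbery $300,750.
Stacking rule: highest base plus 15% of each additional charge. Highest is armed robbery at $300,750. Additional: $112,500 × 15% = $16,875; $21,000 × 15% = $3,150. Combined base = $300,750 + $20,025 = $320,775.
Prior failure to appear within five years (+35%): $320,775 × 1.35 = $433,046.25.
No prior criminal record (−$19,750 flat): $433,046.25 − $19,750 = $413,296.25.
Documented medical condition requiring ongoing local treatment (−$17,250 flat): $413,296.25 − $17,250 = $396,046.25.
Victim suffered great bodily injury (+$18,250 flat): $396,046.25 + $18,250 = $414,296.25.
$414,296.25 is within the $425,000 maximum.
Rounded to the nearest dollar: $414,296.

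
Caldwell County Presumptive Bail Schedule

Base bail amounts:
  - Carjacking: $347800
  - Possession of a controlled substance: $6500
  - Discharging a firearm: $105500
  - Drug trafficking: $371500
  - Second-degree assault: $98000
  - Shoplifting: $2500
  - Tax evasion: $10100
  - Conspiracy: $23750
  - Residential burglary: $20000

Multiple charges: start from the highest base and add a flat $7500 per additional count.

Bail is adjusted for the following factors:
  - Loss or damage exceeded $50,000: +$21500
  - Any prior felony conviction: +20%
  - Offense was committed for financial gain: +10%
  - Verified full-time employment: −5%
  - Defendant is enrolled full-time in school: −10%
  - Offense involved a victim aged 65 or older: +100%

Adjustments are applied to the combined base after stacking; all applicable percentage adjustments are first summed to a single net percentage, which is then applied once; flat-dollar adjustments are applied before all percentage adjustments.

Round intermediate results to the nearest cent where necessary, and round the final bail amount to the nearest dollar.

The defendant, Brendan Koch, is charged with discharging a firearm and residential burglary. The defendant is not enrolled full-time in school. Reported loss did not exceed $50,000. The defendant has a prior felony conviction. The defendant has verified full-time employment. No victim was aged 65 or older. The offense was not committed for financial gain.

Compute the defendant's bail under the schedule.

Base amounts from the schedule: discharging a firearm $105500; residential burglary $20000.
Stacking rule: highest base plus $7500 per additional charge. Highest is discharging a firearm at $105500; 1 additional charge → +$7500. Combined base = $113000.
Net percentage adjustment: +20% −5% = +15%. $113000 × 1.15 = $129950.

$129950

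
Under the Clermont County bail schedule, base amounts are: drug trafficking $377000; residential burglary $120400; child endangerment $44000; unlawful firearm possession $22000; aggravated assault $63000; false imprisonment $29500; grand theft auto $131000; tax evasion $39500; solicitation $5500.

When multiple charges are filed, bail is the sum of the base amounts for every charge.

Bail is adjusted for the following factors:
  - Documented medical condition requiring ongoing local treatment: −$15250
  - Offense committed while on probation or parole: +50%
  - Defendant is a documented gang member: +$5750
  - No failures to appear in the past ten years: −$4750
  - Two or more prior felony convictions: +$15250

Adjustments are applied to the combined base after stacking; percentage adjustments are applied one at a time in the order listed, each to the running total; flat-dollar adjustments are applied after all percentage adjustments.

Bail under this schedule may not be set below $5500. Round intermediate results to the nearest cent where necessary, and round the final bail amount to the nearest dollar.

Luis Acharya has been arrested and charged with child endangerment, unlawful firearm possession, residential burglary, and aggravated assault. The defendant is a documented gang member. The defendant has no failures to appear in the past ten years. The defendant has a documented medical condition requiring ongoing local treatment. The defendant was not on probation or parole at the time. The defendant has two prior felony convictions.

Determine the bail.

Base amounts from the schedule: child endangerment $44000; unlawful firearm possession $22000; residential burglary $120400; aggravated assault $63000.
Stacking rule: sum of all bases. $44000 + $22000 + $120400 + $63000 = $249400.
Documented medical condition requiring ongoing local treatment (−$15250 flat): $249400 − $15250 = $234150.
Defendant is a documented gang member (+$5750 flat): $234150 + $5750 = $239900.
No failures to appear in the past ten years (−$4750 flat): $239900 − $4750 = $235150.
Two or more prior felony convictions (+$15250 flat): $235150 + $15250 = $250400.
$250400 is at or above the $5500 minimum.

$250400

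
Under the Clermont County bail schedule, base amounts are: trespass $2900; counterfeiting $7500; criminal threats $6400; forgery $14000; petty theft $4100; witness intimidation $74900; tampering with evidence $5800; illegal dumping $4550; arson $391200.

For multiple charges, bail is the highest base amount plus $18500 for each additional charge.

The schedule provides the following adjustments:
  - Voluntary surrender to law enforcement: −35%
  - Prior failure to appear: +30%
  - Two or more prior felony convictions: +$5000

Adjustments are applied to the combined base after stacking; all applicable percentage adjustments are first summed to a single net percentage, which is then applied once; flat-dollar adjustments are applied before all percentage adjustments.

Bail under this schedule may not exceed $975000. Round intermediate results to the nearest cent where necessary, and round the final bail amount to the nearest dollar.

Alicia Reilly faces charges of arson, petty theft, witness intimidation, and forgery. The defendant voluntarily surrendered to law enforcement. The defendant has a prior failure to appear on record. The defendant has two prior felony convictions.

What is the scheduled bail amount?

$429115

Base amounts from the schedule: arson $391200; petty theft $4100; witness intimidation $74900; forgery $14000.
Stacking rule: highest base plus $18500 per additional charge. Highest is arson at $391200; 3 additional charges → +$55500. Combined base = $446700.
Two or more prior felony convictions (+$5000 flat): $446700 + $5000 = $451700.
Net percentage adjustment: −35% +30% = −5%. $451700 × 0.95 = $429115.
$429115 is within the $975000 maximum.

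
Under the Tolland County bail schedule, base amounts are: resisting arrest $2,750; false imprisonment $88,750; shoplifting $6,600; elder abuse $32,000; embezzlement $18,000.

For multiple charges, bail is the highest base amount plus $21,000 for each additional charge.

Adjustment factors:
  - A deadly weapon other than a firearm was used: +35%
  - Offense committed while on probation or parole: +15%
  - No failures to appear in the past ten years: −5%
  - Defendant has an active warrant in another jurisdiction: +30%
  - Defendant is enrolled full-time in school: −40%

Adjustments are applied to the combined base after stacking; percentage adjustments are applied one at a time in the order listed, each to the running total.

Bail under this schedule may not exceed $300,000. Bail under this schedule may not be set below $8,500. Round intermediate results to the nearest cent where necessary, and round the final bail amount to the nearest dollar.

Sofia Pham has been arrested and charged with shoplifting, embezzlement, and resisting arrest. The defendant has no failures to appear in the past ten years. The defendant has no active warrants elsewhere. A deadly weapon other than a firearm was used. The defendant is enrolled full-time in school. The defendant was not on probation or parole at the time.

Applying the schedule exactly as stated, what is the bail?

Base amounts from the schedule: shoplifting $6,600; embezzlement $18,000; resisting arrest $2,750.
Stacking rule: highest base plus $21,000 per additional charge. Highest is embezzlement at $18,000; 2 additional charges → +$42,000. Combined base = $60,000.
A deadly weapon other than a firearm was used (+35%): $60,000 × 1.35 = $81,000.
No failures to appear in the past ten years (−5%): $81,000 × 0.95 = $76,950.
Defendant is enrolled full-time in school (−40%): $76,950 × 0.6 = $46,170.
$46,170 is within the $300,000 maximum.
$46,170 is at or above the $8,500 minimum.

$46,170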